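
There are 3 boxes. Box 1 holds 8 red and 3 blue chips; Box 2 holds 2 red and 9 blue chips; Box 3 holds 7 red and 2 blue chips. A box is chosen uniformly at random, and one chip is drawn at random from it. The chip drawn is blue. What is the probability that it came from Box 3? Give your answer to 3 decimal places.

P(blue|Box 1) = 0.2727; P(blue|Box 2) = 0.8182; P(blue|Box 3) = 0.2222.
Prior × likelihood for each source: 0.333333·0.2727=0.09091, 0.333333·0.8182=0.2727, 0.333333·0.2222=0.07407. Summing gives P(blue) = 0.43771.
P(Box 3 | blue) = 0.07407 / 0.43771 = 0.169.

Posterior probability ≈ 0.169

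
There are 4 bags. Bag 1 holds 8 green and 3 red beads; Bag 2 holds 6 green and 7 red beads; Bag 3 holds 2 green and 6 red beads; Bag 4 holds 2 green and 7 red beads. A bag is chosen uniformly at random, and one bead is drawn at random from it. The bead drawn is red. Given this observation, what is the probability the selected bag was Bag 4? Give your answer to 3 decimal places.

Tabulate prior·likelihood by source: [1] prior 0.25, lik 0.2727, product 0.06818; [2] prior 0.25, lik 0.5385, product 0.1346; [3] prior 0.25, lik 0.75, product 0.1875; [4] prior 0.25, lik 0.7778, product 0.1944.
Normalizing constant = 0.58474; the posterior for Bag 4 is its product over the sum, 0.1944/0.58474 = 0.333.

Posterior probability ≈ 0.333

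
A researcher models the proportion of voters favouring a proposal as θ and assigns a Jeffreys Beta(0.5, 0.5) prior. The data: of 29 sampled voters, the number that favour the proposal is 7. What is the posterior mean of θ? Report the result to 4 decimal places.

Posterior mean ≈ 0.2500

Observing 7 successes and 22 failures updates Beta(0.5, 0.5) by adding the success and failure counts to the two shape parameters: α = 0.5+7 = 7.5, β = 0.5+22 = 22.5.
E[θ | data] = 7.5/(7.5+22.5) = 0.2500.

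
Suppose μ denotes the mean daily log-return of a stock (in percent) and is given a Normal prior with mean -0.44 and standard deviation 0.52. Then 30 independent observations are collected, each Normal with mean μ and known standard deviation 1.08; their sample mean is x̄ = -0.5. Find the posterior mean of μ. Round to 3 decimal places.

Prior precision 1/τ₀² = 1/0.52² = 3.69822; data precision n/σ² = 30/1.08² = 25.7202.
Posterior precision = 3.69822 + 25.7202 = 29.4184.
Posterior mean = (3.69822·-0.44 + 25.7202·-0.5) / 29.4184 = -0.492.

Posterior mean ≈ -0.492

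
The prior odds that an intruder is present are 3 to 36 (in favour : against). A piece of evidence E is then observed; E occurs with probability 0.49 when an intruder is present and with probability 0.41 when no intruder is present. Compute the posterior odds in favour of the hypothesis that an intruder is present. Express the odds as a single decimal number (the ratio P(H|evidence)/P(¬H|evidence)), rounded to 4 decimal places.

Prior odds = 3/36 = 0.083333.
Likelihood ratio for E = 0.49/0.41 = 1.1951.
Posterior odds = prior odds × LR = 0.099593.

Posterior odds ≈ 0.0996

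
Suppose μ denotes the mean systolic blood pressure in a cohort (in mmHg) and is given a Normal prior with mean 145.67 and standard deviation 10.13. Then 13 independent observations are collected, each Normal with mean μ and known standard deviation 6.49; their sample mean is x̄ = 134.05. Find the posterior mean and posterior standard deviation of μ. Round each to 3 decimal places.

Prior precision 1/τ₀² = 1/10.13² = 0.00974498; data precision n/σ² = 13/6.49² = 0.308641.
Posterior precision = 0.00974498 + 0.308641 = 0.318386, giving posterior SD = 1/√0.318386 = 1.772.
Posterior mean = (0.00974498·145.67 + 0.308641·134.05) / 0.318386 = 134.406.

Posterior mean ≈ 134.406; posterior SD ≈ 1.772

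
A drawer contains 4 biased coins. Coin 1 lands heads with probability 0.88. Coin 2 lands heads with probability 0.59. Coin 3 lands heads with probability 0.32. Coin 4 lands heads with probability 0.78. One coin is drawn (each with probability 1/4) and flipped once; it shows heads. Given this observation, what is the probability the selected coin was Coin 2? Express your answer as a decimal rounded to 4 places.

Tabulate prior·likelihood by source: [1] prior 0.25, lik 0.88, product 0.2200; [2] prior 0.25, lik 0.59, product 0.1475; [3] prior 0.25, lik 0.32, product 0.08000; [4] prior 0.25, lik 0.78, product 0.1950.
Normalizing constant = 0.64250; the posterior for Coin 2 is its product over the sum, 0.1475/0.64250 = 0.2296.

Posterior probability ≈ 0.2296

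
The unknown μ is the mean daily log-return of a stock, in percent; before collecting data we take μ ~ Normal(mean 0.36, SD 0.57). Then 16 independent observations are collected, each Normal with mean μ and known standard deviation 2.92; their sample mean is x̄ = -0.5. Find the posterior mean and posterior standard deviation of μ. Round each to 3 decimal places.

Posterior mean ≈ 0.034; posterior SD ≈ 0.449

With known σ, the Normal prior is conjugate. Weight on the data is w = (n/σ²)/(n/σ² + 1/τ₀²) = 1.87652/(1.87652+3.07787) = 0.37876.
Posterior mean = w·x̄ + (1−w)·μ₀ = 0.37876·-0.5 + 0.62124·0.36 = 0.034. Posterior variance = 1/(1.87652+3.07787) = 0.201841, so SD = 0.449.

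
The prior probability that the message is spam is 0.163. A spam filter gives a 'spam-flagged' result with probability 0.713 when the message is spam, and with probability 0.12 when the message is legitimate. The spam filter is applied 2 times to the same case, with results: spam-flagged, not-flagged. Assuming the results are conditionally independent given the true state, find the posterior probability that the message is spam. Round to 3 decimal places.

With H the event that the message is spam, the joint likelihood of the observed sequence is P(data|H) = 0.713·0.287 = 0.20463 and P(data|¬H) = 0.12·0.88 = 0.10560.
Bayes: P(H|data) = 0.163·0.20463 / (0.163·0.20463 + 0.837·0.10560) = 0.033355/0.12174 = 0.2740.

Posterior P(H) ≈ 0.274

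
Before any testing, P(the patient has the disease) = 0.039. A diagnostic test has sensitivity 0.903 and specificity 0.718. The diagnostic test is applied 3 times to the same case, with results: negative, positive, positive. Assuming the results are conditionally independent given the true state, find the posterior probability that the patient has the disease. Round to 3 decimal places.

With H the event that the patient has the disease, the joint likelihood of the observed sequence is P(data|H) = 0.097·0.903·0.903 = 0.079095 and P(data|¬H) = 0.718·0.282·0.282 = 0.057098.
Bayes: P(H|data) = 0.039·0.079095 / (0.039·0.079095 + 0.961·0.057098) = 0.0030847/0.057956 = 0.0532.

Posterior P(H) ≈ 0.053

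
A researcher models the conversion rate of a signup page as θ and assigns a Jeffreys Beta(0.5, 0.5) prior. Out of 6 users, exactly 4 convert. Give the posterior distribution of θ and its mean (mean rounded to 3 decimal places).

Observing 4 successes and 2 failures updates Beta(0.5, 0.5) by adding the success and failure counts to the two shape parameters: α = 0.5+4 = 4.5, β = 0.5+2 = 2.5.
E[θ | data] = 4.5/(4.5+2.5) = 0.643.

Posterior: Beta(4.5, 2.5); mean ≈ 0.643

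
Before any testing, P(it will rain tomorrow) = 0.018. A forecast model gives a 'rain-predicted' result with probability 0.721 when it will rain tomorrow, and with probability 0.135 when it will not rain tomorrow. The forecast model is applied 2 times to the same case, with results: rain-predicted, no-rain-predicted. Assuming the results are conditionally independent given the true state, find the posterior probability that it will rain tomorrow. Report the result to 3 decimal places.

Posterior P(H) ≈ 0.031

Let H be the event that it will rain tomorrow; start with P(H) = 0.018. P('rain-predicted'|H) = 0.721, P('rain-predicted'|¬H) = 0.135.
Update on result 1 ('rain-predicted'): P(H) ← 0.721·0.0180 / (0.721·0.0180 + 0.135·0.9820) = 0.012978/0.14555 = 0.0892.
Update on result 2 ('no-rain-predicted'): P(H) ← 0.279·0.0892 / (0.279·0.0892 + 0.865·0.9108) = 0.024877/0.81275 = 0.0306.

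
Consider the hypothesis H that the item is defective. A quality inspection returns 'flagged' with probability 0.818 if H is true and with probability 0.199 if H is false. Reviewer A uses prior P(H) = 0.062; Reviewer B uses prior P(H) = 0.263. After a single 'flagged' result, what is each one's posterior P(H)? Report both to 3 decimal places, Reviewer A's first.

P('+'|H) = 0.818, P('+'|¬H) = 0.199.
Reviewer A: numerator 0.818·0.062 = 0.050716; evidence = 0.050716+0.199·0.938 = 0.23738; posterior = 0.214.
Reviewer B: numerator 0.818·0.263 = 0.21513; evidence = 0.21513+0.199·0.737 = 0.36180; posterior = 0.595.

Reviewer A: 0.214; Reviewer B: 0.595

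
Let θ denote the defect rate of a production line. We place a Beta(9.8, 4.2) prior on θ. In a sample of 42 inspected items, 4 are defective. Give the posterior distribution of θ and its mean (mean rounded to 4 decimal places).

Observing 4 successes and 38 failures updates Beta(9.8, 4.2) by adding the success and failure counts to the two shape parameters: α = 9.8+4 = 13.8, β = 4.2+38 = 42.2.
Posterior mean = α/(α+β) = 13.8/56 = 0.2464.

Posterior: Beta(13.8, 42.2); mean ≈ 0.2464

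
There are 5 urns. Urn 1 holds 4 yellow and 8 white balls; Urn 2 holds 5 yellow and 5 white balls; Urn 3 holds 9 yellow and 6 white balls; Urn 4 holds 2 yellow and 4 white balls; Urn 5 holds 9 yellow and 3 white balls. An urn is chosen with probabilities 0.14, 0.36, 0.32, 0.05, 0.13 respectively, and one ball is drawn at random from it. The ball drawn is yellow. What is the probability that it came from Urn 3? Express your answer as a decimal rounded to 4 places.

Posterior probability ≈ 0.3603

Tabulate prior·likelihood by source: [1] prior 0.14, lik 0.3333, product 0.04667; [2] prior 0.36, lik 0.5, product 0.1800; [3] prior 0.32, lik 0.6, product 0.1920; [4] prior 0.05, lik 0.3333, product 0.01667; [5] prior 0.13, lik 0.75, product 0.09750.
Normalizing constant = 0.53283; the posterior for Urn 3 is its product over the sum, 0.1920/0.53283 = 0.3603.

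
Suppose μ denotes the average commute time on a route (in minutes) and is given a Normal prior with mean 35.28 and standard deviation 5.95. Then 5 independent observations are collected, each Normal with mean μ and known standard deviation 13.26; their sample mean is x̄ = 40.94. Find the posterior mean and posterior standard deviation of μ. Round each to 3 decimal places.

Prior precision 1/τ₀² = 1/5.95² = 0.0282466; data precision n/σ² = 5/13.26² = 0.0284369.
Posterior precision = 0.0282466 + 0.0284369 = 0.0566835, giving posterior SD = 1/√0.0566835 = 4.200.
Posterior mean = (0.0282466·35.28 + 0.0284369·40.94) / 0.0566835 = 38.120.

Posterior mean ≈ 38.120; posterior SD ≈ 4.200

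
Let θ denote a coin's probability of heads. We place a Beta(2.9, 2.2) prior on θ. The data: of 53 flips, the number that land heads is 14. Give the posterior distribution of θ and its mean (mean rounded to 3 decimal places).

Posterior: Beta(16.9, 41.2); mean ≈ 0.291

The binomial likelihood is conjugate to the Beta prior: with 14 successes and 39 failures, the posterior is Beta(2.9+14, 2.2+39) = Beta(16.9, 41.2).
E[θ | data] = 16.9/(16.9+41.2) = 0.291.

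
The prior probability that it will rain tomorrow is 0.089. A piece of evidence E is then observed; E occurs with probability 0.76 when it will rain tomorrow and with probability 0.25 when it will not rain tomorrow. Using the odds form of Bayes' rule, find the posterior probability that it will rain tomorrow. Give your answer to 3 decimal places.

Posterior probability ≈ 0.229

Prior odds = 0.089/(1−0.089) = 0.097695.
Likelihood ratio for E = 0.76/0.25 = 3.0400.
Posterior odds = prior odds × LR = 0.29699.
Posterior probability = odds/(1+odds) = 0.29699/1.2970 = 0.229.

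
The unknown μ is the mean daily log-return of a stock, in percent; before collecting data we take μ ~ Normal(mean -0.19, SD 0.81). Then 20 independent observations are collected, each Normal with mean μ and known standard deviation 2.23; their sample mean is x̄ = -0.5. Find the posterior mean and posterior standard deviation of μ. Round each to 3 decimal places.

With known σ, the Normal prior is conjugate. Weight on the data is w = (n/σ²)/(n/σ² + 1/τ₀²) = 4.02180/(4.02180+1.52416) = 0.72518.
Posterior mean = w·x̄ + (1−w)·μ₀ = 0.72518·-0.5 + 0.27482·-0.19 = -0.415. Posterior variance = 1/(4.02180+1.52416) = 0.180312, so SD = 0.425.

Posterior mean ≈ -0.415; posterior SD ≈ 0.425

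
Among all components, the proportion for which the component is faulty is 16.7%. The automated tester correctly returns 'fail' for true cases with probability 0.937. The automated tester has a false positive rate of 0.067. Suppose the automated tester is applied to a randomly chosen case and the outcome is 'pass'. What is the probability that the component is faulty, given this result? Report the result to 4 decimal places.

Let H be the event that the component is faulty. P(H) = 0.167, so P(¬H) = 0.833. With E the 'pass' result, P(E|H) = 0.063 and P(E|¬H) = 0.933.
P(E) = 0.063·0.167 + 0.933·0.833 = 0.010521 + 0.77719 = 0.78771.
By Bayes' theorem, P(H|E) = 0.010521 / 0.78771 = 0.0134.

P(H | E) ≈ 0.0134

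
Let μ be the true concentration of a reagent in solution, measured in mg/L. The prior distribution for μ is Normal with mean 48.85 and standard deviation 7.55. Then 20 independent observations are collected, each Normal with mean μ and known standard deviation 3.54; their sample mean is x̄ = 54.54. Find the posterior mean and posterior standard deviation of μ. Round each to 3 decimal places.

Prior precision 1/τ₀² = 1/7.55² = 0.0175431; data precision n/σ² = 20/3.54² = 1.59597.
Posterior precision = 0.0175431 + 1.59597 = 1.61351, giving posterior SD = 1/√1.61351 = 0.787.
Posterior mean = (0.0175431·48.85 + 1.59597·54.54) / 1.61351 = 54.478.

Posterior mean ≈ 54.478; posterior SD ≈ 0.787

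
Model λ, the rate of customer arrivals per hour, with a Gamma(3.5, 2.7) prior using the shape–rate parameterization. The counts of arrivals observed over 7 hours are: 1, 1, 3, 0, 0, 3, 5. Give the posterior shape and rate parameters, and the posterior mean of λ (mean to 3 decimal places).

Posterior: Gamma(shape=16.5, rate=9.7); mean ≈ 1.701

The Poisson likelihood adds the total count to the shape and the number of exposure periods to the rate. Here ∑xᵢ = 13 and n = 7, so shape 3.5→16.5 and rate 2.7→9.7.
Posterior mean = shape/rate = 16.5/9.7 = 1.701.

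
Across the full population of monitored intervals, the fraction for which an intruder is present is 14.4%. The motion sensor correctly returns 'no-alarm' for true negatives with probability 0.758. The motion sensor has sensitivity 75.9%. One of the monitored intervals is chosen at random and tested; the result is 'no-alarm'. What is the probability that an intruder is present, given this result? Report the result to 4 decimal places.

Let H be the event that an intruder is present. P(H) = 0.144, so P(¬H) = 0.856. With E the 'no-alarm' result, P(E|H) = 0.241 and P(E|¬H) = 0.758.
P(E) = 0.241·0.144 + 0.758·0.856 = 0.034704 + 0.64885 = 0.68355.
By Bayes' theorem, P(H|E) = 0.034704 / 0.68355 = 0.0508.

P(H | E) ≈ 0.0508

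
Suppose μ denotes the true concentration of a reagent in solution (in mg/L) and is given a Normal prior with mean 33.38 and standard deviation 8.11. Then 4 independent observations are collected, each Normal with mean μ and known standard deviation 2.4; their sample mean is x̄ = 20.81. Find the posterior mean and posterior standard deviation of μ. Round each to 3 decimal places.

With known σ, the Normal prior is conjugate. Weight on the data is w = (n/σ²)/(n/σ² + 1/τ₀²) = 0.694444/(0.694444+0.0152040) = 0.97858.
Posterior mean = w·x̄ + (1−w)·μ₀ = 0.97858·20.81 + 0.021425·33.38 = 21.079. Posterior variance = 1/(0.694444+0.0152040) = 1.40915, so SD = 1.187.

Posterior mean ≈ 21.079; posterior SD ≈ 1.187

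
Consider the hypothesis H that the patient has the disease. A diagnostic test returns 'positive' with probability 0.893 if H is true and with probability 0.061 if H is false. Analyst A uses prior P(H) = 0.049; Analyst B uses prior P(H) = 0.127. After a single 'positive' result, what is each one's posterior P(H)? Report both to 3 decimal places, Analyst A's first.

The likelihood ratio for a 'positive' result is 0.893/0.061 = 14.639.
Analyst A: prior odds 0.049/0.951 = 0.051525; posterior odds 0.75429; posterior probability 0.430.
Analyst B: prior odds 0.127/0.873 = 0.14548; posterior odds 2.1297; posterior probability 0.680.

Analyst A: 0.430; Analyst B: 0.680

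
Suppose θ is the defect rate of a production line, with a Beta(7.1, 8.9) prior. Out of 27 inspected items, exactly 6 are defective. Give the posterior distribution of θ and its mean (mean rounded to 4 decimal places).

Posterior: Beta(13.1, 29.9); mean ≈ 0.3047

The binomial likelihood is conjugate to the Beta prior: with 6 successes and 21 failures, the posterior is Beta(7.1+6, 8.9+21) = Beta(13.1, 29.9).
Posterior mean = α/(α+β) = 13.1/43 = 0.3047.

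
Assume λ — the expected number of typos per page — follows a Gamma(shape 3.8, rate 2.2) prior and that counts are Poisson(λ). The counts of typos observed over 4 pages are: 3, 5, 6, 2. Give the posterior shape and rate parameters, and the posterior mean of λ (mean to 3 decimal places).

Total count ∑xᵢ = 16 over n = 4 pages.
Gamma is conjugate to the Poisson likelihood: posterior is Gamma(shape = 3.8+16 = 19.8, rate = 2.2+4 = 6.2).
Posterior mean = shape/rate = 19.8/6.2 = 3.194.

Posterior: Gamma(shape=19.8, rate=6.2); mean ≈ 3.194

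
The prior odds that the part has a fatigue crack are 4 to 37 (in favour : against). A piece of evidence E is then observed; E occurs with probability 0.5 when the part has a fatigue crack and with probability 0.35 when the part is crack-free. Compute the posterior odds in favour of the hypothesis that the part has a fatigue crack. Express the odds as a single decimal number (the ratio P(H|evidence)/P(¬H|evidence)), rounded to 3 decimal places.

Posterior odds ≈ 0.154

Prior odds = 4/37 = 0.10811. In log-odds, ln(0.10811) = -2.2246.
Add log likelihood ratio: ln(1.4286) = 0.35667.
Posterior log-odds = -1.8679, so posterior odds = exp(-1.8679) = 0.15444.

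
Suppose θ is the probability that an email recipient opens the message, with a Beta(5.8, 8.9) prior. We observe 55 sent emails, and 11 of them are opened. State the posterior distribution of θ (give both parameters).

Posterior: Beta(16.8, 52.9)

Observing 11 successes and 44 failures updates Beta(5.8, 8.9) by adding the success and failure counts to the two shape parameters: α = 5.8+11 = 16.8, β = 8.9+44 = 52.9.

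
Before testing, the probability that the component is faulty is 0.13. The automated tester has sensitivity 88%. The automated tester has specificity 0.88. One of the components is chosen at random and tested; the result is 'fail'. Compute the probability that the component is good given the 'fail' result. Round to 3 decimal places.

P(¬H | E) ≈ 0.477

Let H be the event that the component is faulty. P(H) = 0.13, so P(¬H) = 0.87. With E the 'fail' result, P(E|H) = 0.88 and P(E|¬H) = 0.12.
P(E) = 0.88·0.13 + 0.12·0.87 = 0.11440 + 0.10440 = 0.21880.
By Bayes' theorem, P(H|E) = 0.11440 / 0.21880 = 0.523. Hence P(¬H|E) = 1 − 0.523 = 0.477.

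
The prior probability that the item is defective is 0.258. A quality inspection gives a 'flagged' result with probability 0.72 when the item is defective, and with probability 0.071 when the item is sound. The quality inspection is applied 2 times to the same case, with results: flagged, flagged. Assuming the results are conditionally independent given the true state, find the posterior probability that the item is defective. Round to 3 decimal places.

Let H be the event that the item is defective; start with P(H) = 0.258. P('flagged'|H) = 0.72, P('flagged'|¬H) = 0.071.
Update on result 1 ('flagged'): P(H) ← 0.72·0.2580 / (0.72·0.2580 + 0.071·0.7420) = 0.18576/0.23844 = 0.7791.
Update on result 2 ('flagged'): P(H) ← 0.72·0.7791 / (0.72·0.7791 + 0.071·0.2209) = 0.56092/0.57661 = 0.9728.

Posterior P(H) ≈ 0.973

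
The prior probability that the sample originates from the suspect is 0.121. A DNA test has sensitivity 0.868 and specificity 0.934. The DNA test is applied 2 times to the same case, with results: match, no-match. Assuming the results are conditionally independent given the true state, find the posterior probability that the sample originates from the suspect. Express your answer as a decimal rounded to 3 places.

Posterior P(H) ≈ 0.204

With H the event that the sample originates from the suspect, the joint likelihood of the observed sequence is P(data|H) = 0.868·0.132 = 0.11458 and P(data|¬H) = 0.066·0.934 = 0.061644.
Bayes: P(H|data) = 0.121·0.11458 / (0.121·0.11458 + 0.879·0.061644) = 0.013864/0.068049 = 0.2037.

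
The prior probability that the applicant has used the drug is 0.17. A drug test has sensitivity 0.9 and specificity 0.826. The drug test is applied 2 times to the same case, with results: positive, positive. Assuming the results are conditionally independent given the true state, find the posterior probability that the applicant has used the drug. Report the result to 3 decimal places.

Let H be the event that the applicant has used the drug; start with P(H) = 0.17. P('positive'|H) = 0.9, P('positive'|¬H) = 0.174.
Update on result 1 ('positive'): P(H) ← 0.9·0.1700 / (0.9·0.1700 + 0.174·0.8300) = 0.15300/0.29742 = 0.5144.
Update on result 2 ('positive'): P(H) ← 0.9·0.5144 / (0.9·0.5144 + 0.174·0.4856) = 0.46298/0.54747 = 0.8457.

Posterior P(H) ≈ 0.846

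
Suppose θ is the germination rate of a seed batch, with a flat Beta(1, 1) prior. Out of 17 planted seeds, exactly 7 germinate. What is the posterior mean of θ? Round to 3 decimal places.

The binomial likelihood is conjugate to the Beta prior: with 7 successes and 10 failures, the posterior is Beta(1+7, 1+10) = Beta(8, 11).
E[θ | data] = 8/(8+11) = 0.421.

Posterior mean ≈ 0.421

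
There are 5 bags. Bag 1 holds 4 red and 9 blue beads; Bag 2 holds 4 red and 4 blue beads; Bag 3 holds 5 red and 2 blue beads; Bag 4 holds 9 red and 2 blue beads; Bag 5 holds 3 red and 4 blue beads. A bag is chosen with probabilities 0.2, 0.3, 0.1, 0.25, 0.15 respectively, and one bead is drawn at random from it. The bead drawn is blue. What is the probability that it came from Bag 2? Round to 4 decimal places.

Posterior probability ≈ 0.3347

Tabulate prior·likelihood by source: [1] prior 0.2, lik 0.6923, product 0.1385; [2] prior 0.3, lik 0.5, product 0.1500; [3] prior 0.1, lik 0.2857, product 0.02857; [4] prior 0.25, lik 0.1818, product 0.04545; [5] prior 0.15, lik 0.5714, product 0.08571.
Normalizing constant = 0.44820; the posterior for Bag 2 is its product over the sum, 0.1500/0.44820 = 0.3347.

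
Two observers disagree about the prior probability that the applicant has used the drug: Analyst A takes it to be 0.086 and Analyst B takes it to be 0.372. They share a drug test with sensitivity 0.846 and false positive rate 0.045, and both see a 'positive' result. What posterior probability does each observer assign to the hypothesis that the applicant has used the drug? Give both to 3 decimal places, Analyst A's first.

P('+'|H) = 0.846, P('+'|¬H) = 0.045.
Analyst A: numerator 0.846·0.086 = 0.072756; evidence = 0.072756+0.045·0.914 = 0.11389; posterior = 0.639.
Analyst B: numerator 0.846·0.372 = 0.31471; evidence = 0.31471+0.045·0.628 = 0.34297; posterior = 0.918.

Analyst A: 0.639; Analyst B: 0.918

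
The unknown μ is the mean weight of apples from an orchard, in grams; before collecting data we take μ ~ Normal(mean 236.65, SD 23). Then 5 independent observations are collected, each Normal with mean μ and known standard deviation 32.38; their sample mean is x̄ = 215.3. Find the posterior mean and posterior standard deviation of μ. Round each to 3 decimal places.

Posterior mean ≈ 221.361; posterior SD ≈ 12.254

Prior precision 1/τ₀² = 1/23² = 0.00189036; data precision n/σ² = 5/32.38² = 0.00476888.
Posterior precision = 0.00189036 + 0.00476888 = 0.00665924, giving posterior SD = 1/√0.00665924 = 12.254.
Posterior mean = (0.00189036·236.65 + 0.00476888·215.3) / 0.00665924 = 221.361.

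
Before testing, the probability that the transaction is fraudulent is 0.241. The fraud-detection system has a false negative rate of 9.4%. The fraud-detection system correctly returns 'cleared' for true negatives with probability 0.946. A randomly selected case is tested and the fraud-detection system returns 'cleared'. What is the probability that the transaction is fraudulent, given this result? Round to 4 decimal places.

P(H | E) ≈ 0.0306

Write H for 'the transaction is fraudulent'. Prior odds H:¬H = 0.241/0.759 = 0.31752. For the 'cleared' outcome, the likelihood ratio is 0.094/0.946 = 0.099366.
Posterior odds = 0.31752 × 0.099366 = 0.031551, so P(H|E) = 0.031551/(1+0.031551) = 0.0306.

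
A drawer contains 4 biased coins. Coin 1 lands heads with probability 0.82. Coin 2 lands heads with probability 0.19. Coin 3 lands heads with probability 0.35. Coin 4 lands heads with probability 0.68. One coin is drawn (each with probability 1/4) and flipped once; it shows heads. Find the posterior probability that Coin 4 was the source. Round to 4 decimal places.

Posterior probability ≈ 0.3333

P(heads|C1) = 0.82; P(heads|C2) = 0.19; P(heads|C3) = 0.35; P(heads|C4) = 0.68.
Prior × likelihood for each source: 0.25·0.82=0.2050, 0.25·0.19=0.04750, 0.25·0.35=0.08750, 0.25·0.68=0.1700. Summing gives P(heads) = 0.51000.
P(Coin 4 | heads) = 0.1700 / 0.51000 = 0.3333.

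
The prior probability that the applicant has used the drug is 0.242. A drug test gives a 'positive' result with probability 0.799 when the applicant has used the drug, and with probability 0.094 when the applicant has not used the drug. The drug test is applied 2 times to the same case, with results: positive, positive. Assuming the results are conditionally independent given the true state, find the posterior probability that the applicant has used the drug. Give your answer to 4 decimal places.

Let H be the event that the applicant has used the drug; start with P(H) = 0.242. P('positive'|H) = 0.799, P('positive'|¬H) = 0.094.
Update on result 1 ('positive'): P(H) ← 0.799·0.2420 / (0.799·0.2420 + 0.094·0.7580) = 0.19336/0.26461 = 0.7307.
Update on result 2 ('positive'): P(H) ← 0.799·0.7307 / (0.799·0.7307 + 0.094·0.2693) = 0.58385/0.60916 = 0.9584.

Posterior P(H) ≈ 0.9584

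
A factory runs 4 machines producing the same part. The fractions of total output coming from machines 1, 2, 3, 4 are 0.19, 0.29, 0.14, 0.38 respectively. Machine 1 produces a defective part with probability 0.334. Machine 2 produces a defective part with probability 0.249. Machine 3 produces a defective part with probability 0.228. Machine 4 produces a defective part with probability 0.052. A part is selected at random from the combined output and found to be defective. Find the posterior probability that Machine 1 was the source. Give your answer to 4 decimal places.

Tabulate prior·likelihood by source: [1] prior 0.19, lik 0.334, product 0.06346; [2] prior 0.29, lik 0.249, product 0.07221; [3] prior 0.14, lik 0.228, product 0.03192; [4] prior 0.38, lik 0.052, product 0.01976.
Normalizing constant = 0.18735; the posterior for Machine 1 is its product over the sum, 0.06346/0.18735 = 0.3387.

Posterior probability ≈ 0.3387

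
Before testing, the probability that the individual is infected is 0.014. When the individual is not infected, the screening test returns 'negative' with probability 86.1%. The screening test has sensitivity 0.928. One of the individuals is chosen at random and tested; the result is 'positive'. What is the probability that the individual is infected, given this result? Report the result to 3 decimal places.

P(H | E) ≈ 0.087

Let H be the event that the individual is infected. P(H) = 0.014, so P(¬H) = 0.986. With E the 'positive' result, P(E|H) = 0.928 and P(E|¬H) = 0.139.
P(E) = 0.928·0.014 + 0.139·0.986 = 0.012992 + 0.13705 = 0.15005.
By Bayes' theorem, P(H|E) = 0.012992 / 0.15005 = 0.087.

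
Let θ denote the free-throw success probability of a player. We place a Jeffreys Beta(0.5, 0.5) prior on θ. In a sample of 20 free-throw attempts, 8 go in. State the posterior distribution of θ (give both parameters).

Posterior: Beta(8.5, 12.5)

Observing 8 successes and 12 failures updates Beta(0.5, 0.5) by adding the success and failure counts to the two shape parameters: α = 0.5+8 = 8.5, β = 0.5+12 = 12.5.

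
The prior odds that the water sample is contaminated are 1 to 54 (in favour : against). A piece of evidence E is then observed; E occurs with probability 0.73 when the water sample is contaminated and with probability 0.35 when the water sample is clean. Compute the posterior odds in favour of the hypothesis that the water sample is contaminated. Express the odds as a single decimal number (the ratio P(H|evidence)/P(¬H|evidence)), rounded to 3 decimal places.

Prior odds = 1/54 = 0.018519. In log-odds, ln(0.018519) = -3.9890.
Add log likelihood ratio: ln(2.0857) = 0.73511.
Posterior log-odds = -3.2539, so posterior odds = exp(-3.2539) = 0.038624.

Posterior odds ≈ 0.039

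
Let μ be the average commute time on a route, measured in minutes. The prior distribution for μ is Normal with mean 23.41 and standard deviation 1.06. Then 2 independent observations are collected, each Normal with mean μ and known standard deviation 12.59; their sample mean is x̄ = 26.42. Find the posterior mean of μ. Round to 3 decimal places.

With known σ, the Normal prior is conjugate. Weight on the data is w = (n/σ²)/(n/σ² + 1/τ₀²) = 0.0126177/(0.0126177+0.889996) = 0.013979.
Posterior mean = w·x̄ + (1−w)·μ₀ = 0.013979·26.42 + 0.98602·23.41 = 23.452.

Posterior mean ≈ 23.452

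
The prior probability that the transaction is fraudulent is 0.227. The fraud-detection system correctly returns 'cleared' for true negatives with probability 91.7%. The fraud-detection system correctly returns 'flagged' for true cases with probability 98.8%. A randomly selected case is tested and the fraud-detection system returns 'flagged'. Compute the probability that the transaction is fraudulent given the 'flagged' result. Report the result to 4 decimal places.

P(H | E) ≈ 0.7776

Write H for 'the transaction is fraudulent'. Prior odds H:¬H = 0.227/0.773 = 0.29366. For the 'flagged' outcome, the likelihood ratio is 0.988/0.083 = 11.904.
Posterior odds = 0.29366 × 11.904 = 3.4956, so P(H|E) = 3.4956/(1+3.4956) = 0.7776.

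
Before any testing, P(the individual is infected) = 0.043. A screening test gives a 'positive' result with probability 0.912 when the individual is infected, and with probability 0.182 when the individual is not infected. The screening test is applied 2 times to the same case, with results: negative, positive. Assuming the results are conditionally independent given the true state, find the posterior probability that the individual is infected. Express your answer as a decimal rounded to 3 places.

Let H be the event that the individual is infected; start with P(H) = 0.043. P('positive'|H) = 0.912, P('positive'|¬H) = 0.182.
Update on result 1 ('negative'): P(H) ← 0.088·0.0430 / (0.088·0.0430 + 0.818·0.9570) = 0.0037840/0.78661 = 0.0048.
Update on result 2 ('positive'): P(H) ← 0.912·0.0048 / (0.912·0.0048 + 0.182·0.9952) = 0.0043872/0.18551 = 0.0236.

Posterior P(H) ≈ 0.024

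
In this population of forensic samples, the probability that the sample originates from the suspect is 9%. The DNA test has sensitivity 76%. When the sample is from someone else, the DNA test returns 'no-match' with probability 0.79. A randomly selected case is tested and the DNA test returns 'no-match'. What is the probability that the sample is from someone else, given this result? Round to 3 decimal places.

Let H be the event that the sample originates from the suspect. P(H) = 0.09, so P(¬H) = 0.91. With E the 'no-match' result, P(E|H) = 0.24 and P(E|¬H) = 0.79.
P(E) = 0.24·0.09 + 0.79·0.91 = 0.021600 + 0.71890 = 0.74050.
By Bayes' theorem, P(H|E) = 0.021600 / 0.74050 = 0.029. Hence P(¬H|E) = 1 − 0.029 = 0.971.

P(¬H | E) ≈ 0.971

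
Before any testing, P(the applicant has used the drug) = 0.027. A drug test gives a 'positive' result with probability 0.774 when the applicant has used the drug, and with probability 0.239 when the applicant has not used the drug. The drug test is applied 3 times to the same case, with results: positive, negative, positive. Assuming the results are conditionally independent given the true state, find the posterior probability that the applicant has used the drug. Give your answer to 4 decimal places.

Let H be the event that the applicant has used the drug; start with P(H) = 0.027. P('positive'|H) = 0.774, P('positive'|¬H) = 0.239.
Update on result 1 ('positive'): P(H) ← 0.774·0.0270 / (0.774·0.0270 + 0.239·0.9730) = 0.020898/0.25344 = 0.0825.
Update on result 2 ('negative'): P(H) ← 0.226·0.0825 / (0.226·0.0825 + 0.761·0.9175) = 0.018635/0.71689 = 0.0260.
Update on result 3 ('positive'): P(H) ← 0.774·0.0260 / (0.774·0.0260 + 0.239·0.9740) = 0.020120/0.25291 = 0.0796.

Posterior P(H) ≈ 0.0796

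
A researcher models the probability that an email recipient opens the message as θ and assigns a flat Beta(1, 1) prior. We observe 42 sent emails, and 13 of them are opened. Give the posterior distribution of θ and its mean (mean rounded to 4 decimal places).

Observing 13 successes and 29 failures updates Beta(1, 1) by adding the success and failure counts to the two shape parameters: α = 1+13 = 14, β = 1+29 = 30.
Posterior mean = α/(α+β) = 14/44 = 0.3182.

Posterior: Beta(14, 30); mean ≈ 0.3182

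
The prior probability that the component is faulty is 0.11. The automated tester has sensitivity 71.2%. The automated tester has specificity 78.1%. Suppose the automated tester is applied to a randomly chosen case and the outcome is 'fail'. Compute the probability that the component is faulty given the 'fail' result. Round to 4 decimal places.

P(H | E) ≈ 0.2866

Let H be the event that the component is faulty. P(H) = 0.11, so P(¬H) = 0.89. With E the 'fail' result, P(E|H) = 0.712 and P(E|¬H) = 0.219.
P(E) = 0.712·0.11 + 0.219·0.89 = 0.078320 + 0.19491 = 0.27323.
By Bayes' theorem, P(H|E) = 0.078320 / 0.27323 = 0.2866.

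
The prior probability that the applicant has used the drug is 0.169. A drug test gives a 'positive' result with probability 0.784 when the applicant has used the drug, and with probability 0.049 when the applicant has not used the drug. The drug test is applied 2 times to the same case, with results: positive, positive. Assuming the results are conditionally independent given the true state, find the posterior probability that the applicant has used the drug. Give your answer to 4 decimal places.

Let H be the event that the applicant has used the drug; start with P(H) = 0.169. P('positive'|H) = 0.784, P('positive'|¬H) = 0.049.
Update on result 1 ('positive'): P(H) ← 0.784·0.1690 / (0.784·0.1690 + 0.049·0.8310) = 0.13250/0.17322 = 0.7649.
Update on result 2 ('positive'): P(H) ← 0.784·0.7649 / (0.784·0.7649 + 0.049·0.2351) = 0.59970/0.61122 = 0.9812.

Posterior P(H) ≈ 0.9812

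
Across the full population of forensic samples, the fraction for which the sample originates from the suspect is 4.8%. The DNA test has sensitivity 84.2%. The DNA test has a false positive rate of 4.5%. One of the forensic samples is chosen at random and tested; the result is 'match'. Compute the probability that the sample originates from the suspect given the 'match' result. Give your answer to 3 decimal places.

P(H | E) ≈ 0.485

Write H for 'the sample originates from the suspect'. Prior odds H:¬H = 0.048/0.952 = 0.050420. For the 'match' outcome, the likelihood ratio is 0.842/0.045 = 18.711.
Posterior odds = 0.050420 × 18.711 = 0.94342, so P(H|E) = 0.94342/(1+0.94342) = 0.485.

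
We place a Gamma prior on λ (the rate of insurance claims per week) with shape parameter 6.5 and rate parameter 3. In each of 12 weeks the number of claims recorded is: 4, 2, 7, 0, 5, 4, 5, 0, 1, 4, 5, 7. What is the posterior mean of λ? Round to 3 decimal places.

The Poisson likelihood adds the total count to the shape and the number of exposure periods to the rate. Here ∑xᵢ = 44 and n = 12, so shape 6.5→50.5 and rate 3→15.
E[λ | data] = 50.5/15 = 3.367.

Posterior mean ≈ 3.367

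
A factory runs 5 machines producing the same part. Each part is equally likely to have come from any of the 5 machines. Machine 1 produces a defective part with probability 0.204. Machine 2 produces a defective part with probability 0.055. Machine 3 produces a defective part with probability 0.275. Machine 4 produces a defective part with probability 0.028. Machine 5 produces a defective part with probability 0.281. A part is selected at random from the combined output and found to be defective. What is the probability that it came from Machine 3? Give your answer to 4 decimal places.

Tabulate prior·likelihood by source: [1] prior 0.2, lik 0.204, product 0.04080; [2] prior 0.2, lik 0.055, product 0.01100; [3] prior 0.2, lik 0.275, product 0.05500; [4] prior 0.2, lik 0.028, product 0.005600; [5] prior 0.2, lik 0.281, product 0.05620.
Normalizing constant = 0.16860; the posterior for Machine 3 is its product over the sum, 0.05500/0.16860 = 0.3262.

Posterior probability ≈ 0.3262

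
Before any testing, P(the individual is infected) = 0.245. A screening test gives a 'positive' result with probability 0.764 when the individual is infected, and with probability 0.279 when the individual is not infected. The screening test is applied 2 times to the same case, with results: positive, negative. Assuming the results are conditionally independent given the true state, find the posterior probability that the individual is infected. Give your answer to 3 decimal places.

Posterior P(H) ≈ 0.225

With H the event that the individual is infected, the joint likelihood of the observed sequence is P(data|H) = 0.764·0.236 = 0.18030 and P(data|¬H) = 0.279·0.721 = 0.20116.
Bayes: P(H|data) = 0.245·0.18030 / (0.245·0.18030 + 0.755·0.20116) = 0.044174/0.19605 = 0.2253.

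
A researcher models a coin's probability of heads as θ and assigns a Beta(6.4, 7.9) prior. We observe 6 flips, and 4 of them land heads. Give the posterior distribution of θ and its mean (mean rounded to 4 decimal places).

Observing 4 successes and 2 failures updates Beta(6.4, 7.9) by adding the success and failure counts to the two shape parameters: α = 6.4+4 = 10.4, β = 7.9+2 = 9.9.
Posterior mean = α/(α+β) = 10.4/20.3 = 0.5123.

Posterior: Beta(10.4, 9.9); mean ≈ 0.5123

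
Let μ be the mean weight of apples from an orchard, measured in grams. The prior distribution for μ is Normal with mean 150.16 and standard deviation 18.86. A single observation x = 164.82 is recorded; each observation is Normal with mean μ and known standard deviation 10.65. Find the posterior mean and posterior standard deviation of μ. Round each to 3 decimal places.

With known σ, the Normal prior is conjugate. Weight on the data is w = (n/σ²)/(n/σ² + 1/τ₀²) = 0.00881659/(0.00881659+0.00281136) = 0.75822.
Posterior mean = w·x̄ + (1−w)·μ₀ = 0.75822·164.82 + 0.24178·150.16 = 161.276. Posterior variance = 1/(0.00881659+0.00281136) = 85.9997, so SD = 9.274.

Posterior mean ≈ 161.276; posterior SD ≈ 9.274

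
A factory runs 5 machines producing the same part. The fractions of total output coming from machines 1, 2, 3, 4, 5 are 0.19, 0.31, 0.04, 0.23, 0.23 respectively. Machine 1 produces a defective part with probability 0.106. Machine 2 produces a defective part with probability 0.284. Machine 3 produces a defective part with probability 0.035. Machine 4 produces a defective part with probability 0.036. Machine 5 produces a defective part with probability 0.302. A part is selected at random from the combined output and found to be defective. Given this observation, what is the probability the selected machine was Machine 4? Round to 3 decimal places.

Posterior probability ≈ 0.044

P(defective|M1) = 0.106; P(defective|M2) = 0.284; P(defective|M3) = 0.035; P(defective|M4) = 0.036; P(defective|M5) = 0.302.
Prior × likelihood for each source: 0.19·0.106=0.02014, 0.31·0.284=0.08804, 0.04·0.035=0.001400, 0.23·0.036=0.008280, 0.23·0.302=0.06946. Summing gives P(defective) = 0.18732.
P(Machine 4 | defective) = 0.008280 / 0.18732 = 0.044.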